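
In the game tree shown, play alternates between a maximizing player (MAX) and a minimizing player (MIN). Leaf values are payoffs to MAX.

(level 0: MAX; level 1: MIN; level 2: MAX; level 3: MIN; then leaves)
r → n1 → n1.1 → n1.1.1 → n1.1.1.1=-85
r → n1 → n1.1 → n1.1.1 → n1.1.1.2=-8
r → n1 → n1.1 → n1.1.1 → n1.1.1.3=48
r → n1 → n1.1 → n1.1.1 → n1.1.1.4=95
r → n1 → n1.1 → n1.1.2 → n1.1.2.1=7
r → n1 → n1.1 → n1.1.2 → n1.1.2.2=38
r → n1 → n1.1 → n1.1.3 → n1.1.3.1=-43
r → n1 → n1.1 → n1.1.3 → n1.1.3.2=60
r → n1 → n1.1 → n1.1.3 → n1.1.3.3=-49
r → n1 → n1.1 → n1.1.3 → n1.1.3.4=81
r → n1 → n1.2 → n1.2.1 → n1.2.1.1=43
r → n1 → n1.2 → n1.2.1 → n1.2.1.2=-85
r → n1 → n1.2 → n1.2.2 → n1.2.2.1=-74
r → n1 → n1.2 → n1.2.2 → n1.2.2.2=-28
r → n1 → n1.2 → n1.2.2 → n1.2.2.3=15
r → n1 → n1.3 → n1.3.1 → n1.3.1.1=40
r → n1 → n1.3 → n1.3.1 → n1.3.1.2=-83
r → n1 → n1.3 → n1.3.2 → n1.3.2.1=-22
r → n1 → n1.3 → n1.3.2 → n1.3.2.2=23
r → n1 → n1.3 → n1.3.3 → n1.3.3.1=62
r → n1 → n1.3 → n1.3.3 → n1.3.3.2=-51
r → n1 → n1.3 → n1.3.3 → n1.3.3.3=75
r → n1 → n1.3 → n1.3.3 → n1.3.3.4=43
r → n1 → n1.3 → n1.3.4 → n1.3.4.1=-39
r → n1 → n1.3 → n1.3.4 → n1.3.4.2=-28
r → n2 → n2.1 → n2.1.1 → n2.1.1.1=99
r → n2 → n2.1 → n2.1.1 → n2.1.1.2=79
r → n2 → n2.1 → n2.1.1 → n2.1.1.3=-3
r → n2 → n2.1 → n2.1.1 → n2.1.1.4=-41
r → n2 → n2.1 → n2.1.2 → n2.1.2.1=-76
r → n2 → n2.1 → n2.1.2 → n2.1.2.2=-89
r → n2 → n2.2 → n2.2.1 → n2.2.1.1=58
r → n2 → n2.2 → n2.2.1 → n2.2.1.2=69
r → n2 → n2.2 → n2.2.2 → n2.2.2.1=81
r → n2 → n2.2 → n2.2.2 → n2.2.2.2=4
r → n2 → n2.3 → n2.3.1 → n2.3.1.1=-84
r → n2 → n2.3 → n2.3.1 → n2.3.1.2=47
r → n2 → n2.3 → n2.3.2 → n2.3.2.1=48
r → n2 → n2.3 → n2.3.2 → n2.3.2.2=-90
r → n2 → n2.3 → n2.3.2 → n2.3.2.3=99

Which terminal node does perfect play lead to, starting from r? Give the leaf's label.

n1.1.1 (MIN): min(-85, -8, 48, 95) = -85
n1.1.2 (MIN): min(7, 38) = 7
n1.1.3 (MIN): min(-43, 60, -49, 81) = -49
n1.1 (MAX): max(-85, 7, -49) = 7
n1.2.1 (MIN): min(43, -85) = -85
n1.2.2 (MIN): min(-74, -28, 15) = -74
n1.2 (MAX): max(-85, -74) = -74
n1.3.1 (MIN): min(40, -83) = -83
n1.3.2 (MIN): min(-22, 23) = -22
n1.3.3 (MIN): min(62, -51, 75, 43) = -51
n1.3.4 (MIN): min(-39, -28) = -39
n1.3 (MAX): max(-83, -22, -51, -39) = -22
n1 (MIN): min(7, -74, -22) = -74
n2.1.1 (MIN): min(99, 79, -3, -41) = -41
n2.1.2 (MIN): min(-76, -89) = -89
n2.1 (MAX): max(-41, -89) = -41
n2.2.1 (MIN): min(58, 69) = 58
n2.2.2 (MIN): min(81, 4) = 4
n2.2 (MAX): max(58, 4) = 58
n2.3.1 (MIN): min(-84, 47) = -84
n2.3.2 (MIN): min(48, -90, 99) = -90
n2.3 (MAX): max(-84, -90) = -84
n2 (MIN): min(-41, 58, -84) = -84
r (MAX): max(-74, -84) = -74
At r, MAX picks n1 (highest: -74).
At n1, MIN picks n1.2 (lowest: -74).
At n1.2, MAX picks n1.2.2 (highest: -74).
At n1.2.2, MIN picks n1.2.2.1 (lowest: -74).
Terminal value -74.

n1.2.2.1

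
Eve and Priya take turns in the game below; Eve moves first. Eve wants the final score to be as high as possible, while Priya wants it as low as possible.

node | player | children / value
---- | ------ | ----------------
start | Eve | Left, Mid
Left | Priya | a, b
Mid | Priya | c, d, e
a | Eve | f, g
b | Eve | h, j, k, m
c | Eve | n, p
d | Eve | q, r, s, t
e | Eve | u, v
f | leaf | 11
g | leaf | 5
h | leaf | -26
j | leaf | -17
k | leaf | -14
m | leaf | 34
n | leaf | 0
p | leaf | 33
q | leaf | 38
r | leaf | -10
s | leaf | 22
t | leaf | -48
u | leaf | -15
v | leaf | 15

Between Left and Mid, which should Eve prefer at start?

a (Eve): max(11, 5) = 11
b (Eve): max(-26, -17, -14, 34) = 34
Left (Priya): min(11, 34) = 11
c (Eve): max(0, 33) = 33
d (Eve): max(38, -10, 22, -48) = 38
e (Eve): max(-15, 15) = 15
Mid (Priya): min(33, 38, 15) = 15
Eve prefers the higher value; Left=11, Mid=15. Mid is better since 15 > 11.

Mid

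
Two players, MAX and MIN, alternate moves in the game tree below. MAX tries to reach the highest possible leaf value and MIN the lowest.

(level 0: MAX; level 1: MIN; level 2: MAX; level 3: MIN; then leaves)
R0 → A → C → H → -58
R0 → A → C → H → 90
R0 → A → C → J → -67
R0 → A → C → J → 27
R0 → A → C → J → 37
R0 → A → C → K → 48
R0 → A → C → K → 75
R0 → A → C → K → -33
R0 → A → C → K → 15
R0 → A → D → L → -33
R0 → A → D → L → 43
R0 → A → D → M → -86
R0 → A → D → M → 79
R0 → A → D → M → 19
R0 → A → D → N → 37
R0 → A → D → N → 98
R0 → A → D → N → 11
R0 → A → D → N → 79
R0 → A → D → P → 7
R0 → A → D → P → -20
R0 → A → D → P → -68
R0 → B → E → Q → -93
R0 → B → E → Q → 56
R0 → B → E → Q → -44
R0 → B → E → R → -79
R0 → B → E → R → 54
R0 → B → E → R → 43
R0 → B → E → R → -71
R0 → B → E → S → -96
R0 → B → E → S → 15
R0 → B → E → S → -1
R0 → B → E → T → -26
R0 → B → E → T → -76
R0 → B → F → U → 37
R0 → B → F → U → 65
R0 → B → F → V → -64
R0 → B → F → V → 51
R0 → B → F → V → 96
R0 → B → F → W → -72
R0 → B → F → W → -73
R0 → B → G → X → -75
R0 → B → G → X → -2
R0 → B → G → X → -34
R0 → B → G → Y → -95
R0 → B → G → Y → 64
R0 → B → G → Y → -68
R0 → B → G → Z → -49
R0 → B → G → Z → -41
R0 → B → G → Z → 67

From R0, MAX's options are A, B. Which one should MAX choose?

A

H (MIN): min(-58, 90) = -58
J (MIN): min(-67, 27, 37) = -67
K (MIN): min(48, 75, -33, 15) = -33
C (MAX): max(-58, -67, -33) = -33
L (MIN): min(-33, 43) = -33
M (MIN): min(-86, 79, 19) = -86
N (MIN): min(37, 98, 11, 79) = 11
P (MIN): min(7, -20, -68) = -68
D (MAX): max(-33, -86, 11, -68) = 11
A (MIN): min(-33, 11) = -33
Q (MIN): min(-93, 56, -44) = -93
R (MIN): min(-79, 54, 43, -71) = -79
S (MIN): min(-96, 15, -1) = -96
T (MIN): min(-26, -76) = -76
E (MAX): max(-93, -79, -96, -76) = -76
U (MIN): min(37, 65) = 37
V (MIN): min(-64, 51, 96) = -64
W (MIN): min(-72, -73) = -73
F (MAX): max(37, -64, -73) = 37
X (MIN): min(-75, -2, -34) = -75
Y (MIN): min(-95, 64, -68) = -95
Z (MIN): min(-49, -41, 67) = -49
G (MAX): max(-75, -95, -49) = -49
B (MIN): min(-76, 37, -49) = -76
R0 (MAX): max(-33, -76) = -33
MAX at R0 wants the highest of {A=-33, B=-76}, so chooses A.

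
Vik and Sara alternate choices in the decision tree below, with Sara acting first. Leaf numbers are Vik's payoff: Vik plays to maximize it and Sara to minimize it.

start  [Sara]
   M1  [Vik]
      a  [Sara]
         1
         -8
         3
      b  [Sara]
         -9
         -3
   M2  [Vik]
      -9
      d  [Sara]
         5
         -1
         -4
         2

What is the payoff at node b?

-9

b (Sara): min(-9, -3) = -9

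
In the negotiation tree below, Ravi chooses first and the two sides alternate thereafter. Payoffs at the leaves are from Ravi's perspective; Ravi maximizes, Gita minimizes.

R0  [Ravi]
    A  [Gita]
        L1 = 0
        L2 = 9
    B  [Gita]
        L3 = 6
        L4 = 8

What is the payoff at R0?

6

A (Gita): min(0, 9) = 0
B (Gita): min(6, 8) = 6
R0 (Ravi): max(0, 6) = 6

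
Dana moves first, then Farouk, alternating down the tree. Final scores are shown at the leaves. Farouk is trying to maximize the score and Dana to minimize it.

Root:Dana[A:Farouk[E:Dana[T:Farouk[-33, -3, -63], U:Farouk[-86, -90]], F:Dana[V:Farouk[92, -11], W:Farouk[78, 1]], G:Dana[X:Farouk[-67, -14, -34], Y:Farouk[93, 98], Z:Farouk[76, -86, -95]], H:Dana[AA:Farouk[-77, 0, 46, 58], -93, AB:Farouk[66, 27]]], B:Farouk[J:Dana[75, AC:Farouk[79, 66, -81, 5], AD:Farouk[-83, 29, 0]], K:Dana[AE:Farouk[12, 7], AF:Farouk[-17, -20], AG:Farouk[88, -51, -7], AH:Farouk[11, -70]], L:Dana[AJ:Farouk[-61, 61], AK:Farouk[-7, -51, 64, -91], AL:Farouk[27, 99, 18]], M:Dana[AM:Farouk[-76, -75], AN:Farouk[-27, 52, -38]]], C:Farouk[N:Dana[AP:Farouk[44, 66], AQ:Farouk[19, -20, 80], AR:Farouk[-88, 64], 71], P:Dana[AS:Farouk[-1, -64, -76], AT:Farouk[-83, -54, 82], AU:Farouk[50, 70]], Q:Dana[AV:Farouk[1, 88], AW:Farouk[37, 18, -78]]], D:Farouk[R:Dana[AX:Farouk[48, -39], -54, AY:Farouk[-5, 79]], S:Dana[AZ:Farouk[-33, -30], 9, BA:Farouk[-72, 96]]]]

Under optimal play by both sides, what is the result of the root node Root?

-30

T (Farouk): max(-33, -3, -63) = -3
U (Farouk): max(-86, -90) = -86
E (Dana): min(-3, -86) = -86
V (Farouk): max(92, -11) = 92
W (Farouk): max(78, 1) = 78
F (Dana): min(92, 78) = 78
X (Farouk): max(-67, -14, -34) = -14
Y (Farouk): max(93, 98) = 98
Z (Farouk): max(76, -86, -95) = 76
G (Dana): min(-14, 98, 76) = -14
AA (Farouk): max(-77, 0, 46, 58) = 58
AB (Farouk): max(66, 27) = 66
H (Dana): min(58, -93, 66) = -93
A (Farouk): max(-86, 78, -14, -93) = 78
AC (Farouk): max(79, 66, -81, 5) = 79
AD (Farouk): max(-83, 29, 0) = 29
J (Dana): min(75, 79, 29) = 29
AE (Farouk): max(12, 7) = 12
AF (Farouk): max(-17, -20) = -17
AG (Farouk): max(88, -51, -7) = 88
AH (Farouk): max(11, -70) = 11
K (Dana): min(12, -17, 88, 11) = -17
AJ (Farouk): max(-61, 61) = 61
AK (Farouk): max(-7, -51, 64, -91) = 64
AL (Farouk): max(27, 99, 18) = 99
L (Dana): min(61, 64, 99) = 61
AM (Farouk): max(-76, -75) = -75
AN (Farouk): max(-27, 52, -38) = 52
M (Dana): min(-75, 52) = -75
B (Farouk): max(29, -17, 61, -75) = 61
AP (Farouk): max(44, 66) = 66
AQ (Farouk): max(19, -20, 80) = 80
AR (Farouk): max(-88, 64) = 64
N (Dana): min(66, 80, 64, 71) = 64
AS (Farouk): max(-1, -64, -76) = -1
AT (Farouk): max(-83, -54, 82) = 82
AU (Farouk): max(50, 70) = 70
P (Dana): min(-1, 82, 70) = -1
AV (Farouk): max(1, 88) = 88
AW (Farouk): max(37, 18, -78) = 37
Q (Dana): min(88, 37) = 37
C (Farouk): max(64, -1, 37) = 64
AX (Farouk): max(48, -39) = 48
AY (Farouk): max(-5, 79) = 79
R (Dana): min(48, -54, 79) = -54
AZ (Farouk): max(-33, -30) = -30
BA (Farouk): max(-72, 96) = 96
S (Dana): min(-30, 9, 96) = -30
D (Farouk): max(-54, -30) = -30
Root (Dana): min(78, 61, 64, -30) = -30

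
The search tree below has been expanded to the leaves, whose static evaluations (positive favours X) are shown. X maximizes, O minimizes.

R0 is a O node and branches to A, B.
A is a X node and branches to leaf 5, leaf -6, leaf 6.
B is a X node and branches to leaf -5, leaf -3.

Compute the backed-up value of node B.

-3

B (X): max(-5, -3) = -3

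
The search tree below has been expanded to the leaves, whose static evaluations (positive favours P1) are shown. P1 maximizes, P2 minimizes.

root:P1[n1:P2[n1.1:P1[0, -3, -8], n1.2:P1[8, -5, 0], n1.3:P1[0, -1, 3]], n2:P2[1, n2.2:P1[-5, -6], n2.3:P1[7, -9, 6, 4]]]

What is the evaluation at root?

n1.1 (P1): max(0, -3, -8) = 0
n1.2 (P1): max(8, -5, 0) = 8
n1.3 (P1): max(0, -1, 3) = 3
n1 (P2): min(0, 8, 3) = 0
n2.2 (P1): max(-5, -6) = -5
n2.3 (P1): max(7, -9, 6, 4) = 7
n2 (P2): min(1, -5, 7) = -5
root (P1): max(0, -5) = 0

0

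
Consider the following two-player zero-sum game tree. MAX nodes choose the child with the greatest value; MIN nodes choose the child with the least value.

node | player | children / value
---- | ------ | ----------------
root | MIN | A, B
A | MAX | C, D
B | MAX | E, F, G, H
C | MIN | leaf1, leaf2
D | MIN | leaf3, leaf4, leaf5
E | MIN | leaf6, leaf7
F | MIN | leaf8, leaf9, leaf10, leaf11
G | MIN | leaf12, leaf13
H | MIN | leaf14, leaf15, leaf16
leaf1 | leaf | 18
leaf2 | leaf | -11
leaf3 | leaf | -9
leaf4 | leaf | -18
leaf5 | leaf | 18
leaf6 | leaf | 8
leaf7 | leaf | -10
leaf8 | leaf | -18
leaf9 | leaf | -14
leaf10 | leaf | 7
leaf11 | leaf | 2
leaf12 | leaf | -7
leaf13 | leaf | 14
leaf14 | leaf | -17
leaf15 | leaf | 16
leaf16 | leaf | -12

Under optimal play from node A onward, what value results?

C (MIN): min(18, -11) = -11
D (MIN): min(-9, -18, 18) = -18
A (MAX): max(-11, -18) = -11

-11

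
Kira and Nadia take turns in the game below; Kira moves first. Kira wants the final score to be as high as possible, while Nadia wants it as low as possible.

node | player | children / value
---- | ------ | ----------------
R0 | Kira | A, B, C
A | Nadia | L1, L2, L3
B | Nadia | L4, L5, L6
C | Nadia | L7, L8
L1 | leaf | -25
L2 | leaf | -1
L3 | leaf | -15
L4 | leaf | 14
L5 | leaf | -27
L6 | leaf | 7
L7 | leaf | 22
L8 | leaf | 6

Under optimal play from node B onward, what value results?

B (Nadia): min(14, -27, 7) = -27

-27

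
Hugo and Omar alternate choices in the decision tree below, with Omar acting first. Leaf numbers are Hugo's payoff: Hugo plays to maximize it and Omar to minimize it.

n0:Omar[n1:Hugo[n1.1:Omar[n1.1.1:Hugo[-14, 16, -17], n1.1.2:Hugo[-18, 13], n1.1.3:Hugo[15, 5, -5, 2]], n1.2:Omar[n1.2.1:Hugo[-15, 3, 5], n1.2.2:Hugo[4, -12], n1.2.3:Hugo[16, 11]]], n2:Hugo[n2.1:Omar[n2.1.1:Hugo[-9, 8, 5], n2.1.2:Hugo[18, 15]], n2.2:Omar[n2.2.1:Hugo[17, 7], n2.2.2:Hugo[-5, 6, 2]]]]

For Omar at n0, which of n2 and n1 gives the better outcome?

n2

n2.1.1 (Hugo): max(-9, 8, 5) = 8
n2.1.2 (Hugo): max(18, 15) = 18
n2.1 (Omar): min(8, 18) = 8
n2.2.1 (Hugo): max(17, 7) = 17
n2.2.2 (Hugo): max(-5, 6, 2) = 6
n2.2 (Omar): min(17, 6) = 6
n2 (Hugo): max(8, 6) = 8
n1.1.1 (Hugo): max(-14, 16, -17) = 16
n1.1.2 (Hugo): max(-18, 13) = 13
n1.1.3 (Hugo): max(15, 5, -5, 2) = 15
n1.1 (Omar): min(16, 13, 15) = 13
n1.2.1 (Hugo): max(-15, 3, 5) = 5
n1.2.2 (Hugo): max(4, -12) = 4
n1.2.3 (Hugo): max(16, 11) = 16
n1.2 (Omar): min(5, 4, 16) = 4
n1 (Hugo): max(13, 4) = 13
Omar prefers the lower value; n2=8, n1=13. n2 is better since 8 < 13.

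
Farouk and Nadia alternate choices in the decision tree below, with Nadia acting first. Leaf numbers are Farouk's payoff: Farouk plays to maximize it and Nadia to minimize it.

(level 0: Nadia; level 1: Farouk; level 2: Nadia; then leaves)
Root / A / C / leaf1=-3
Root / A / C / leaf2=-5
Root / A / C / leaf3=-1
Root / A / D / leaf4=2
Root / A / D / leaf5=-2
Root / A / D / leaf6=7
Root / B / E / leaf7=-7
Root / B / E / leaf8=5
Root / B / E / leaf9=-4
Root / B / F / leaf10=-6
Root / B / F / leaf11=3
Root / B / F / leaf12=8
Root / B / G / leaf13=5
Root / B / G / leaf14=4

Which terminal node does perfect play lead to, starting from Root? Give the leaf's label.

leaf5

C (Nadia): min(-3, -5, -1) = -5
D (Nadia): min(2, -2, 7) = -2
A (Farouk): max(-5, -2) = -2
E (Nadia): min(-7, 5, -4) = -7
F (Nadia): min(-6, 3, 8) = -6
G (Nadia): min(5, 4) = 4
B (Farouk): max(-7, -6, 4) = 4
Root (Nadia): min(-2, 4) = -2
At Root, Nadia picks A (lowest: -2).
At A, Farouk picks D (highest: -2).
At D, Nadia picks leaf5 (lowest: -2).
Terminal value -2.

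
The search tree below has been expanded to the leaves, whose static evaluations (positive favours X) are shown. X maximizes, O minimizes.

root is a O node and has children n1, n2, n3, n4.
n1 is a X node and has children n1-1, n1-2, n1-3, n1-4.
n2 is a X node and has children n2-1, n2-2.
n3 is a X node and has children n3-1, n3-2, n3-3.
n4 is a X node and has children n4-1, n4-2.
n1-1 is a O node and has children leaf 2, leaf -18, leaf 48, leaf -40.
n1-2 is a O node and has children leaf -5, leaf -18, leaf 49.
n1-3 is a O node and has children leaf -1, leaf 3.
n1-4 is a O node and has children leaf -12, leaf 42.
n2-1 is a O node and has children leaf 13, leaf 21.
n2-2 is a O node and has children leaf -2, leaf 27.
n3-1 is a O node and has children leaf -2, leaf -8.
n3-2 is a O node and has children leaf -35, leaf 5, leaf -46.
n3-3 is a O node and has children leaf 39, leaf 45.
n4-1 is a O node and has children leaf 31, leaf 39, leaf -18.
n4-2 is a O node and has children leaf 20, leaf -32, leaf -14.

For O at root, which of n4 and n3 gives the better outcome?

n4-1 (O): min(31, 39, -18) = -18
n4-2 (O): min(20, -32, -14) = -32
n4 (X): max(-18, -32) = -18
n3-1 (O): min(-2, -8) = -8
n3-2 (O): min(-35, 5, -46) = -46
n3-3 (O): min(39, 45) = 39
n3 (X): max(-8, -46, 39) = 39
O prefers the lower value; n4=-18, n3=39. n4 is better since -18 < 39.

n4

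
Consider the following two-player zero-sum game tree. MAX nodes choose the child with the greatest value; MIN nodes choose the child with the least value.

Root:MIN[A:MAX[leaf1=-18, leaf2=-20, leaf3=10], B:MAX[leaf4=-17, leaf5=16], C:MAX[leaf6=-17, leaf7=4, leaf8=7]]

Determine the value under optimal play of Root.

A (MAX): max(-18, -20, 10) = 10
B (MAX): max(-17, 16) = 16
C (MAX): max(-17, 4, 7) = 7
Root (MIN): min(10, 16, 7) = 7

7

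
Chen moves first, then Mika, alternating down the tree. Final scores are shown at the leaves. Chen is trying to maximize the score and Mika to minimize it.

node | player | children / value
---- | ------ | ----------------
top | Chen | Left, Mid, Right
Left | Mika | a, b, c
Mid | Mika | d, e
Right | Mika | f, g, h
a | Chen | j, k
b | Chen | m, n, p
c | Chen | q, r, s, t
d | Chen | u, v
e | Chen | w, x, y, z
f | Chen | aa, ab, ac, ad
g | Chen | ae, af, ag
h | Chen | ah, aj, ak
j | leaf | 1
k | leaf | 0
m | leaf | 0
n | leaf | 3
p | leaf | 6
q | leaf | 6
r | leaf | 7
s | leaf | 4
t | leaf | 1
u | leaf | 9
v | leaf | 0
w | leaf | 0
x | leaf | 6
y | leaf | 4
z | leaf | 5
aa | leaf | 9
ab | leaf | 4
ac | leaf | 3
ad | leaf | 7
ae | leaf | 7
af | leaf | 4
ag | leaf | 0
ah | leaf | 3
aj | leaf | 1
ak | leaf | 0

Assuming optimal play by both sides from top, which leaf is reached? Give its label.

a (Chen): max(1, 0) = 1
b (Chen): max(0, 3, 6) = 6
c (Chen): max(6, 7, 4, 1) = 7
Left (Mika): min(1, 6, 7) = 1
d (Chen): max(9, 0) = 9
e (Chen): max(0, 6, 4, 5) = 6
Mid (Mika): min(9, 6) = 6
f (Chen): max(9, 4, 3, 7) = 9
g (Chen): max(7, 4, 0) = 7
h (Chen): max(3, 1, 0) = 3
Right (Mika): min(9, 7, 3) = 3
top (Chen): max(1, 6, 3) = 6
At top, Chen picks Mid (highest: 6).
At Mid, Mika picks e (lowest: 6).
At e, Chen picks x (highest: 6).
Terminal value 6.

x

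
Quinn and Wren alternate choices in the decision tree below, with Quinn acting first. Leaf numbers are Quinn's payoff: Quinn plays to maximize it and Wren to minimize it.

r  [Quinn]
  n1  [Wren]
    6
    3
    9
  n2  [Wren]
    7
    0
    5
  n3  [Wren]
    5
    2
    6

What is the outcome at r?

3

n1 (Wren): min(6, 3, 9) = 3
n2 (Wren): min(7, 0, 5) = 0
n3 (Wren): min(5, 2, 6) = 2
r (Quinn): max(3, 0, 2) = 3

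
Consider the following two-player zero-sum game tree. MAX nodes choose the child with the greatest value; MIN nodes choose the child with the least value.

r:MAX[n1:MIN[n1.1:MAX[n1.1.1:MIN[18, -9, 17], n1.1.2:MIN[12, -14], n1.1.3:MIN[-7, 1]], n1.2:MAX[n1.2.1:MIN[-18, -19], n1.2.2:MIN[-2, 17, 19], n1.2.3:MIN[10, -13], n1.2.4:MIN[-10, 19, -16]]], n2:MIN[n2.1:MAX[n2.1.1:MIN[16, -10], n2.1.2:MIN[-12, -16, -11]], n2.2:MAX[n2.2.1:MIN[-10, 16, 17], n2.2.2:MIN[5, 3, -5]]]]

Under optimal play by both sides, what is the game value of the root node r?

n1.1.1 (MIN): min(18, -9, 17) = -9
n1.1.2 (MIN): min(12, -14) = -14
n1.1.3 (MIN): min(-7, 1) = -7
n1.1 (MAX): max(-9, -14, -7) = -7
n1.2.1 (MIN): min(-18, -19) = -19
n1.2.2 (MIN): min(-2, 17, 19) = -2
n1.2.3 (MIN): min(10, -13) = -13
n1.2.4 (MIN): min(-10, 19, -16) = -16
n1.2 (MAX): max(-19, -2, -13, -16) = -2
n1 (MIN): min(-7, -2) = -7
n2.1.1 (MIN): min(16, -10) = -10
n2.1.2 (MIN): min(-12, -16, -11) = -16
n2.1 (MAX): max(-10, -16) = -10
n2.2.1 (MIN): min(-10, 16, 17) = -10
n2.2.2 (MIN): min(5, 3, -5) = -5
n2.2 (MAX): max(-10, -5) = -5
n2 (MIN): min(-10, -5) = -10
r (MAX): max(-7, -10) = -7

-7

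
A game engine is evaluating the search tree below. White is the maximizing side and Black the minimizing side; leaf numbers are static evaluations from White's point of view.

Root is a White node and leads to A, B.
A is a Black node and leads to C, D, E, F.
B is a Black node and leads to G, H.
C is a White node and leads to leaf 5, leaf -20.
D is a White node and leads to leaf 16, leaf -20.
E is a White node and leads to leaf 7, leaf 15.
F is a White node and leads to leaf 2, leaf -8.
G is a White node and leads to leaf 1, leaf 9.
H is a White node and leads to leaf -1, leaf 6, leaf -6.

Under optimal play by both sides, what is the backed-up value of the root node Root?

C (White): max(5, -20) = 5
D (White): max(16, -20) = 16
E (White): max(7, 15) = 15
F (White): max(2, -8) = 2
A (Black): min(5, 16, 15, 2) = 2
G (White): max(1, 9) = 9
H (White): max(-1, 6, -6) = 6
B (Black): min(9, 6) = 6
Root (White): max(2, 6) = 6

6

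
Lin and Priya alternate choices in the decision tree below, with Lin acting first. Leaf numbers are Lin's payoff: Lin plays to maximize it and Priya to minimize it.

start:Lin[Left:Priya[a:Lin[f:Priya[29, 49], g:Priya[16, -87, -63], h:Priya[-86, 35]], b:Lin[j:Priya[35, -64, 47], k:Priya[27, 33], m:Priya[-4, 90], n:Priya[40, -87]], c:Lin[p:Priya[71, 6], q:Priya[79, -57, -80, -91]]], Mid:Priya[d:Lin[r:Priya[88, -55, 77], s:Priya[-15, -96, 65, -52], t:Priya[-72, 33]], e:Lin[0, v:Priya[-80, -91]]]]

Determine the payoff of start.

6

f (Priya): min(29, 49) = 29
g (Priya): min(16, -87, -63) = -87
h (Priya): min(-86, 35) = -86
a (Lin): max(29, -87, -86) = 29
j (Priya): min(35, -64, 47) = -64
k (Priya): min(27, 33) = 27
m (Priya): min(-4, 90) = -4
n (Priya): min(40, -87) = -87
b (Lin): max(-64, 27, -4, -87) = 27
p (Priya): min(71, 6) = 6
q (Priya): min(79, -57, -80, -91) = -91
c (Lin): max(6, -91) = 6
Left (Priya): min(29, 27, 6) = 6
r (Priya): min(88, -55, 77) = -55
s (Priya): min(-15, -96, 65, -52) = -96
t (Priya): min(-72, 33) = -72
d (Lin): max(-55, -96, -72) = -55
v (Priya): min(-80, -91) = -91
e (Lin): max(0, -91) = 0
Mid (Priya): min(-55, 0) = -55
start (Lin): max(6, -55) = 6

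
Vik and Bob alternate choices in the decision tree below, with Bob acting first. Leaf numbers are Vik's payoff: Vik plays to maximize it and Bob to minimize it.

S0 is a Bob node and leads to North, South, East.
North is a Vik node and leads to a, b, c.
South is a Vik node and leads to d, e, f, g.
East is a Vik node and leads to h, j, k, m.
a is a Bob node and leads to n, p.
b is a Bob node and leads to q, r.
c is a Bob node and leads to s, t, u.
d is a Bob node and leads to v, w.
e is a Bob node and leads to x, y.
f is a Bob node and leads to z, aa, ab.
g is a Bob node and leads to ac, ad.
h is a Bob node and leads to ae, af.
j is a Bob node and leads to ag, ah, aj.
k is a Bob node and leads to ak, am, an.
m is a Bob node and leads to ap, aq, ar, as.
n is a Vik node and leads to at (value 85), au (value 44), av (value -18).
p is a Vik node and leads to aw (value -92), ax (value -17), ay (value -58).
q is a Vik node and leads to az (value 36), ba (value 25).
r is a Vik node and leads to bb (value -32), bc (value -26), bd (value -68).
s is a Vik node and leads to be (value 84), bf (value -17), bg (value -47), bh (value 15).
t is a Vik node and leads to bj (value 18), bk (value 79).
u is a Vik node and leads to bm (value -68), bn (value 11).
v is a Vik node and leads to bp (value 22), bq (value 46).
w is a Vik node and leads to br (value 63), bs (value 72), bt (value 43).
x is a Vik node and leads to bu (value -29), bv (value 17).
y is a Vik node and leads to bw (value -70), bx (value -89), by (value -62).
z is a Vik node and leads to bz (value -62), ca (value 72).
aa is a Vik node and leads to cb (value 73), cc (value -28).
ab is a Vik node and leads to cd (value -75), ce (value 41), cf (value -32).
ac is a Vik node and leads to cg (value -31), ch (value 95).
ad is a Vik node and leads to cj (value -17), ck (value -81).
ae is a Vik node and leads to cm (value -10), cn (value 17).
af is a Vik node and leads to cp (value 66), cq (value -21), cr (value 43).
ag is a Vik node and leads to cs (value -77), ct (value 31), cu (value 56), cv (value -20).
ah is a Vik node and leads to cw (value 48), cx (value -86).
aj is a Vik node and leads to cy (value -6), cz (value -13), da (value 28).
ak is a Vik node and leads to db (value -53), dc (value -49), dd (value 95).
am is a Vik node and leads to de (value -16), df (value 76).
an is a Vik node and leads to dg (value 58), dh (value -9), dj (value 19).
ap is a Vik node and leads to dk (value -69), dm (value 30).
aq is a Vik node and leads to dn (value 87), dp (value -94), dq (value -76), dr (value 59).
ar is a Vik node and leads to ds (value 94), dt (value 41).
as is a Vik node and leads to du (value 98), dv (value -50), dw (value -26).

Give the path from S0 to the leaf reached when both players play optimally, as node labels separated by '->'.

n (Vik): max(85, 44, -18) = 85
p (Vik): max(-92, -17, -58) = -17
a (Bob): min(85, -17) = -17
q (Vik): max(36, 25) = 36
r (Vik): max(-32, -26, -68) = -26
b (Bob): min(36, -26) = -26
s (Vik): max(84, -17, -47, 15) = 84
t (Vik): max(18, 79) = 79
u (Vik): max(-68, 11) = 11
c (Bob): min(84, 79, 11) = 11
North (Vik): max(-17, -26, 11) = 11
v (Vik): max(22, 46) = 46
w (Vik): max(63, 72, 43) = 72
d (Bob): min(46, 72) = 46
x (Vik): max(-29, 17) = 17
y (Vik): max(-70, -89, -62) = -62
e (Bob): min(17, -62) = -62
z (Vik): max(-62, 72) = 72
aa (Vik): max(73, -28) = 73
ab (Vik): max(-75, 41, -32) = 41
f (Bob): min(72, 73, 41) = 41
ac (Vik): max(-31, 95) = 95
ad (Vik): max(-17, -81) = -17
g (Bob): min(95, -17) = -17
South (Vik): max(46, -62, 41, -17) = 46
ae (Vik): max(-10, 17) = 17
af (Vik): max(66, -21, 43) = 66
h (Bob): min(17, 66) = 17
ag (Vik): max(-77, 31, 56, -20) = 56
ah (Vik): max(48, -86) = 48
aj (Vik): max(-6, -13, 28) = 28
j (Bob): min(56, 48, 28) = 28
ak (Vik): max(-53, -49, 95) = 95
am (Vik): max(-16, 76) = 76
an (Vik): max(58, -9, 19) = 58
k (Bob): min(95, 76, 58) = 58
ap (Vik): max(-69, 30) = 30
aq (Vik): max(87, -94, -76, 59) = 87
ar (Vik): max(94, 41) = 94
as (Vik): max(98, -50, -26) = 98
m (Bob): min(30, 87, 94, 98) = 30
East (Vik): max(17, 28, 58, 30) = 58
S0 (Bob): min(11, 46, 58) = 11
At S0, Bob picks North (lowest: 11).
At North, Vik picks c (highest: 11).
At c, Bob picks u (lowest: 11).
At u, Vik picks bn (highest: 11).
Terminal value 11.

S0 -> North -> c -> u -> bn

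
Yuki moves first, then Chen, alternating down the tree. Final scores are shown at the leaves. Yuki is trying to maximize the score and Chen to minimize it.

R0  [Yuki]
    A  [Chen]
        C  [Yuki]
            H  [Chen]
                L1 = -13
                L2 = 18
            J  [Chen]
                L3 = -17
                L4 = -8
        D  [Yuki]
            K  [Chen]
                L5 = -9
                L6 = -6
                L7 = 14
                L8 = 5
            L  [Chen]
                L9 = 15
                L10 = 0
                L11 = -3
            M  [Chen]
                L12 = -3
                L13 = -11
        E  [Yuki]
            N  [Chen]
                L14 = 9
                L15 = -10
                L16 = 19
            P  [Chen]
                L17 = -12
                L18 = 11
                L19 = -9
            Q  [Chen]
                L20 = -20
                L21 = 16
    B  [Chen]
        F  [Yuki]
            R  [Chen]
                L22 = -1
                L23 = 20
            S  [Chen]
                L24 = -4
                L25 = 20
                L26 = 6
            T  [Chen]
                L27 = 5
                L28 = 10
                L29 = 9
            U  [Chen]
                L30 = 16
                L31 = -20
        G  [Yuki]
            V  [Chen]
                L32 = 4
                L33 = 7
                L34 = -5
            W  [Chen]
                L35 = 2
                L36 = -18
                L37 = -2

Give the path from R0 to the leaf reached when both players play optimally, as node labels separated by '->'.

R0 -> B -> G -> V -> L34

H (Chen): min(-13, 18) = -13
J (Chen): min(-17, -8) = -17
C (Yuki): max(-13, -17) = -13
K (Chen): min(-9, -6, 14, 5) = -9
L (Chen): min(15, 0, -3) = -3
M (Chen): min(-3, -11) = -11
D (Yuki): max(-9, -3, -11) = -3
N (Chen): min(9, -10, 19) = -10
P (Chen): min(-12, 11, -9) = -12
Q (Chen): min(-20, 16) = -20
E (Yuki): max(-10, -12, -20) = -10
A (Chen): min(-13, -3, -10) = -13
R (Chen): min(-1, 20) = -1
S (Chen): min(-4, 20, 6) = -4
T (Chen): min(5, 10, 9) = 5
U (Chen): min(16, -20) = -20
F (Yuki): max(-1, -4, 5, -20) = 5
V (Chen): min(4, 7, -5) = -5
W (Chen): min(2, -18, -2) = -18
G (Yuki): max(-5, -18) = -5
B (Chen): min(5, -5) = -5
R0 (Yuki): max(-13, -5) = -5
At R0, Yuki picks B (highest: -5).
At B, Chen picks G (lowest: -5).
At G, Yuki picks V (highest: -5).
At V, Chen picks L34 (lowest: -5).
Terminal value -5.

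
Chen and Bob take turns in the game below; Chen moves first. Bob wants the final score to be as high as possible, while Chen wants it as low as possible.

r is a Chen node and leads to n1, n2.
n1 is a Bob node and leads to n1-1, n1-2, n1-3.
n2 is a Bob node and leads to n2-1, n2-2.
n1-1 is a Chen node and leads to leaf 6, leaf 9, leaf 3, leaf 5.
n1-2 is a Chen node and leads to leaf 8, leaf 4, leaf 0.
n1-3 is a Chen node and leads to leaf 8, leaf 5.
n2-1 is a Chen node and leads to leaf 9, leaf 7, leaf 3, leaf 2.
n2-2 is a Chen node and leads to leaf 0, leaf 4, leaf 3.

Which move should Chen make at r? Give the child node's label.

n1-1 (Chen): min(6, 9, 3, 5) = 3
n1-2 (Chen): min(8, 4, 0) = 0
n1-3 (Chen): min(8, 5) = 5
n1 (Bob): max(3, 0, 5) = 5
n2-1 (Chen): min(9, 7, 3, 2) = 2
n2-2 (Chen): min(0, 4, 3) = 0
n2 (Bob): max(2, 0) = 2
r (Chen): min(5, 2) = 2
Chen at r wants the lowest of {n1=5, n2=2}, so chooses n2.

n2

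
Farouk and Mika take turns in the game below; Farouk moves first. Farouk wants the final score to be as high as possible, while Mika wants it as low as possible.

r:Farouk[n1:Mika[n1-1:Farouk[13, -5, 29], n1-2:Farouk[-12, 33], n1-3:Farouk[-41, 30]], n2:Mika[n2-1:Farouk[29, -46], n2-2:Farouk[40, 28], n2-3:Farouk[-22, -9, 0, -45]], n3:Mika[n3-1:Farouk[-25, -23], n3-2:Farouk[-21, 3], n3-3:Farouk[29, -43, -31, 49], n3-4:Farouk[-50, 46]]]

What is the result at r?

n1-1 (Farouk): max(13, -5, 29) = 29
n1-2 (Farouk): max(-12, 33) = 33
n1-3 (Farouk): max(-41, 30) = 30
n1 (Mika): min(29, 33, 30) = 29
n2-1 (Farouk): max(29, -46) = 29
n2-2 (Farouk): max(40, 28) = 40
n2-3 (Farouk): max(-22, -9, 0, -45) = 0
n2 (Mika): min(29, 40, 0) = 0
n3-1 (Farouk): max(-25, -23) = -23
n3-2 (Farouk): max(-21, 3) = 3
n3-3 (Farouk): max(29, -43, -31, 49) = 49
n3-4 (Farouk): max(-50, 46) = 46
n3 (Mika): min(-23, 3, 49, 46) = -23
r (Farouk): max(29, 0, -23) = 29

29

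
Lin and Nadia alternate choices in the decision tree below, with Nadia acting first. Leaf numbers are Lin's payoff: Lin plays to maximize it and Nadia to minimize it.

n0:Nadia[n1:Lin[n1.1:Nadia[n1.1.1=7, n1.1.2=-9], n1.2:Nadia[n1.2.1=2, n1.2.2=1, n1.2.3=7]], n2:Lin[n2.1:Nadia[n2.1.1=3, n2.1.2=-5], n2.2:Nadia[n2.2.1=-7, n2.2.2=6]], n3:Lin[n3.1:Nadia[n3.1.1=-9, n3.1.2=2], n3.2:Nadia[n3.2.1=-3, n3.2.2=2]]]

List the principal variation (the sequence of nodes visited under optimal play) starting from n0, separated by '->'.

n0 -> n2 -> n2.1 -> n2.1.2

n1.1 (Nadia): min(7, -9) = -9
n1.2 (Nadia): min(2, 1, 7) = 1
n1 (Lin): max(-9, 1) = 1
n2.1 (Nadia): min(3, -5) = -5
n2.2 (Nadia): min(-7, 6) = -7
n2 (Lin): max(-5, -7) = -5
n3.1 (Nadia): min(-9, 2) = -9
n3.2 (Nadia): min(-3, 2) = -3
n3 (Lin): max(-9, -3) = -3
n0 (Nadia): min(1, -5, -3) = -5
At n0, Nadia picks n2 (lowest: -5).
At n2, Lin picks n2.1 (highest: -5).
At n2.1, Nadia picks n2.1.2 (lowest: -5).
Terminal value -5.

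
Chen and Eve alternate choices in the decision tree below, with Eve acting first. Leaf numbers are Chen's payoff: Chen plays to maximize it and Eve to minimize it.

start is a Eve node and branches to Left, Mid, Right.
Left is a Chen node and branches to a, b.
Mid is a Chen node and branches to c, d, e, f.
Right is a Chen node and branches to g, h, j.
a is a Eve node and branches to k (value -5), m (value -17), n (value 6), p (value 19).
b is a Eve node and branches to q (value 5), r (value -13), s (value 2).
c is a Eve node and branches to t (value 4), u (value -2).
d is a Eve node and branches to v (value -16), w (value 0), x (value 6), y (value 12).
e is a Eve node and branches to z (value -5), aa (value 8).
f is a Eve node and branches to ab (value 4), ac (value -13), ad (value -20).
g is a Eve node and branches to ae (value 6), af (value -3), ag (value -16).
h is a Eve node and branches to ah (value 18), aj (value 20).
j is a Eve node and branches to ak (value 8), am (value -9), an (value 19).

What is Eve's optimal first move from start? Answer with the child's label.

Left

a (Eve): min(-5, -17, 6, 19) = -17
b (Eve): min(5, -13, 2) = -13
Left (Chen): max(-17, -13) = -13
c (Eve): min(4, -2) = -2
d (Eve): min(-16, 0, 6, 12) = -16
e (Eve): min(-5, 8) = -5
f (Eve): min(4, -13, -20) = -20
Mid (Chen): max(-2, -16, -5, -20) = -2
g (Eve): min(6, -3, -16) = -16
h (Eve): min(18, 20) = 18
j (Eve): min(8, -9, 19) = -9
Right (Chen): max(-16, 18, -9) = 18
start (Eve): min(-13, -2, 18) = -13
Eve at start wants the lowest of {Left=-13, Mid=-2, Right=18}, so chooses Left.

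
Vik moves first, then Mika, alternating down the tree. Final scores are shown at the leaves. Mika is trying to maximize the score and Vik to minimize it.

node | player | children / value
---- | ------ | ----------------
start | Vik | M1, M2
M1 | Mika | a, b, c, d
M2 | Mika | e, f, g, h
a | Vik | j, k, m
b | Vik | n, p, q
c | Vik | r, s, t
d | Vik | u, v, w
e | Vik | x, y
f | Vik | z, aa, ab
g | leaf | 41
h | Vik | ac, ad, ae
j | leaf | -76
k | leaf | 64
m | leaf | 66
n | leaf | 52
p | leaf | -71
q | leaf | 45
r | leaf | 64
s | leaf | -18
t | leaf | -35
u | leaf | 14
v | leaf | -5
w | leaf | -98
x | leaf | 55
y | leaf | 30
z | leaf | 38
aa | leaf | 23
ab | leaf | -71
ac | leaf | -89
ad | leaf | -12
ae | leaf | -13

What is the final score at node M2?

41

e (Vik): min(55, 30) = 30
f (Vik): min(38, 23, -71) = -71
h (Vik): min(-89, -12, -13) = -89
M2 (Mika): max(30, -71, 41, -89) = 41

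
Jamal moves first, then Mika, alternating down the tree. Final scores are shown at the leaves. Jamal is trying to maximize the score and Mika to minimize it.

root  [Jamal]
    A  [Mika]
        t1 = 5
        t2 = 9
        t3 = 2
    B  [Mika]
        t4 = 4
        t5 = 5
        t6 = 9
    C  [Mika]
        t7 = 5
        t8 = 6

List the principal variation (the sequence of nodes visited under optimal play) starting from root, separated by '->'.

A (Mika): min(5, 9, 2) = 2
B (Mika): min(4, 5, 9) = 4
C (Mika): min(5, 6) = 5
root (Jamal): max(2, 4, 5) = 5
At root, Jamal picks C (highest: 5).
At C, Mika picks t7 (lowest: 5).
Terminal value 5.

root -> C -> t7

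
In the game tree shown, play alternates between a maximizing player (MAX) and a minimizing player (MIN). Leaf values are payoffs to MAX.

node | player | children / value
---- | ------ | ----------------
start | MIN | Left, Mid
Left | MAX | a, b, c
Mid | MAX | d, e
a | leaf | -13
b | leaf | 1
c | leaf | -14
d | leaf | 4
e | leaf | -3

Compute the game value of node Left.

1

Left (MAX): max(-13, 1, -14) = 1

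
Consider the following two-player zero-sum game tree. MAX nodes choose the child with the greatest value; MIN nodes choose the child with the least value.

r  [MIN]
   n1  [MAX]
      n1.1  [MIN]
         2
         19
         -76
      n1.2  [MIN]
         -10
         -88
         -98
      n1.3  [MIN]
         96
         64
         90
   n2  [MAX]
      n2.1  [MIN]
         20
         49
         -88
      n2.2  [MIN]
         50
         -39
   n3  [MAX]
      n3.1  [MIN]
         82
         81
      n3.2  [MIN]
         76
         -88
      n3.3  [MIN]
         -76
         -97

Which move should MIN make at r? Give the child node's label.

n1.1 (MIN): min(2, 19, -76) = -76
n1.2 (MIN): min(-10, -88, -98) = -98
n1.3 (MIN): min(96, 64, 90) = 64
n1 (MAX): max(-76, -98, 64) = 64
n2.1 (MIN): min(20, 49, -88) = -88
n2.2 (MIN): min(50, -39) = -39
n2 (MAX): max(-88, -39) = -39
n3.1 (MIN): min(82, 81) = 81
n3.2 (MIN): min(76, -88) = -88
n3.3 (MIN): min(-76, -97) = -97
n3 (MAX): max(81, -88, -97) = 81
r (MIN): min(64, -39, 81) = -39
MIN at r wants the lowest of {n1=64, n2=-39, n3=81}, so chooses n2.

n2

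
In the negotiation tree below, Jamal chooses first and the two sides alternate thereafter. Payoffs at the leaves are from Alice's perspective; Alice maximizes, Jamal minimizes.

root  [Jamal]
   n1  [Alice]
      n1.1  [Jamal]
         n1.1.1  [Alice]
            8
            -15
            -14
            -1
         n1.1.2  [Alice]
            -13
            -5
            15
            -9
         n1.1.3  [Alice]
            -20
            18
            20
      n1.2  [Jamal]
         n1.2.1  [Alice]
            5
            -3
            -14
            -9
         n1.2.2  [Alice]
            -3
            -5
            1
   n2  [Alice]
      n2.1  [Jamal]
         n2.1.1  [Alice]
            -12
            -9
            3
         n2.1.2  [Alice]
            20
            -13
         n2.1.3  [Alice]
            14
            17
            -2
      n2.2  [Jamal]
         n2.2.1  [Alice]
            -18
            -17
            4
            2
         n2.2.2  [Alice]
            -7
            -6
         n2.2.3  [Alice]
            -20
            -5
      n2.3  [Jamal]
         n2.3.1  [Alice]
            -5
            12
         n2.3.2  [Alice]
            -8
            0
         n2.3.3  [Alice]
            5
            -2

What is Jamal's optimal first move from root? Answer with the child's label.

n2

n1.1.1 (Alice): max(8, -15, -14, -1) = 8
n1.1.2 (Alice): max(-13, -5, 15, -9) = 15
n1.1.3 (Alice): max(-20, 18, 20) = 20
n1.1 (Jamal): min(8, 15, 20) = 8
n1.2.1 (Alice): max(5, -3, -14, -9) = 5
n1.2.2 (Alice): max(-3, -5, 1) = 1
n1.2 (Jamal): min(5, 1) = 1
n1 (Alice): max(8, 1) = 8
n2.1.1 (Alice): max(-12, -9, 3) = 3
n2.1.2 (Alice): max(20, -13) = 20
n2.1.3 (Alice): max(14, 17, -2) = 17
n2.1 (Jamal): min(3, 20, 17) = 3
n2.2.1 (Alice): max(-18, -17, 4, 2) = 4
n2.2.2 (Alice): max(-7, -6) = -6
n2.2.3 (Alice): max(-20, -5) = -5
n2.2 (Jamal): min(4, -6, -5) = -6
n2.3.1 (Alice): max(-5, 12) = 12
n2.3.2 (Alice): max(-8, 0) = 0
n2.3.3 (Alice): max(5, -2) = 5
n2.3 (Jamal): min(12, 0, 5) = 0
n2 (Alice): max(3, -6, 0) = 3
root (Jamal): min(8, 3) = 3
Jamal at root wants the lowest of {n1=8, n2=3}, so chooses n2.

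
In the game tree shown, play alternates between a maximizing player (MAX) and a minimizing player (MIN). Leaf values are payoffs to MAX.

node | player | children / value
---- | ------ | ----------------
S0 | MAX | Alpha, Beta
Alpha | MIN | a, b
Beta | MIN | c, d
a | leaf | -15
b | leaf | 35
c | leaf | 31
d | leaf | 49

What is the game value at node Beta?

Beta (MIN): min(31, 49) = 31

31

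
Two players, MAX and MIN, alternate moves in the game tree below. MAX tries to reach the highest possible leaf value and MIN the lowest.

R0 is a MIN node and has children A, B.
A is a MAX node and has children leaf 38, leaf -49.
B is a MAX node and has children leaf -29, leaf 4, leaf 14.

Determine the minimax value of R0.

14

A (MAX): max(38, -49) = 38
B (MAX): max(-29, 4, 14) = 14
R0 (MIN): min(38, 14) = 14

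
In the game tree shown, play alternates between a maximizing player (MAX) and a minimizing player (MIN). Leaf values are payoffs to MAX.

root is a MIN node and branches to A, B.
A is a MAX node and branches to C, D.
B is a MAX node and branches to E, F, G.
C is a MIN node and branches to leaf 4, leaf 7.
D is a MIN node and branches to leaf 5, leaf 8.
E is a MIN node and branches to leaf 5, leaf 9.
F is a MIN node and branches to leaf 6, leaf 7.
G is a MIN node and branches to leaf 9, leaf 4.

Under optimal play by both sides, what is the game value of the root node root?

C (MIN): min(4, 7) = 4
D (MIN): min(5, 8) = 5
A (MAX): max(4, 5) = 5
E (MIN): min(5, 9) = 5
F (MIN): min(6, 7) = 6
G (MIN): min(9, 4) = 4
B (MAX): max(5, 6, 4) = 6
root (MIN): min(5, 6) = 5

5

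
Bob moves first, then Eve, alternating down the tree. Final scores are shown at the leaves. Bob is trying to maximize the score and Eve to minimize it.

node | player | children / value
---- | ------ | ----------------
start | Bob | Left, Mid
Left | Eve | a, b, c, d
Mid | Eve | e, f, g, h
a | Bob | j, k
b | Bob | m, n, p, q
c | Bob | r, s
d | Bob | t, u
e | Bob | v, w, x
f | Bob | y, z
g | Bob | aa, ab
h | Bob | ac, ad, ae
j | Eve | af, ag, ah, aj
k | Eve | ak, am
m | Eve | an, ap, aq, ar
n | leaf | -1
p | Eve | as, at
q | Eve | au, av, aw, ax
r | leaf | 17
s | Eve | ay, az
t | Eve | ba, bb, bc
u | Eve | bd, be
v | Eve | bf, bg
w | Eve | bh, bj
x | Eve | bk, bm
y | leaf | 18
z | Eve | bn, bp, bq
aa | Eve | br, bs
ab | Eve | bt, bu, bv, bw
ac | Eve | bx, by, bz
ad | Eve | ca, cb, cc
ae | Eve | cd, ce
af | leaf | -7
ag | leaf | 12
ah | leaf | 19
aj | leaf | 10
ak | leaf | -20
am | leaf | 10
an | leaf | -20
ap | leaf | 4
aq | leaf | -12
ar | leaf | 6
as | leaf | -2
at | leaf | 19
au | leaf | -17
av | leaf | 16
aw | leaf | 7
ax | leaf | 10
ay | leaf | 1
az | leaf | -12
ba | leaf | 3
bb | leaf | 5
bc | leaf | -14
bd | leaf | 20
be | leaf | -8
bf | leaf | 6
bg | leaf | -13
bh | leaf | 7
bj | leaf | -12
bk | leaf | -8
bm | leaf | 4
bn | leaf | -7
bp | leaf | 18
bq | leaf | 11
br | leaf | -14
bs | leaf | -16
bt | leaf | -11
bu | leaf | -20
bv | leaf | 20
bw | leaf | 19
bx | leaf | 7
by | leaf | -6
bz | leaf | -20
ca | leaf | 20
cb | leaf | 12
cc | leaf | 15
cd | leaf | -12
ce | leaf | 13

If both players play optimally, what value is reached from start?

-8

j (Eve): min(-7, 12, 19, 10) = -7
k (Eve): min(-20, 10) = -20
a (Bob): max(-7, -20) = -7
m (Eve): min(-20, 4, -12, 6) = -20
p (Eve): min(-2, 19) = -2
q (Eve): min(-17, 16, 7, 10) = -17
b (Bob): max(-20, -1, -2, -17) = -1
s (Eve): min(1, -12) = -12
c (Bob): max(17, -12) = 17
t (Eve): min(3, 5, -14) = -14
u (Eve): min(20, -8) = -8
d (Bob): max(-14, -8) = -8
Left (Eve): min(-7, -1, 17, -8) = -8
v (Eve): min(6, -13) = -13
w (Eve): min(7, -12) = -12
x (Eve): min(-8, 4) = -8
e (Bob): max(-13, -12, -8) = -8
z (Eve): min(-7, 18, 11) = -7
f (Bob): max(18, -7) = 18
aa (Eve): min(-14, -16) = -16
ab (Eve): min(-11, -20, 20, 19) = -20
g (Bob): max(-16, -20) = -16
ac (Eve): min(7, -6, -20) = -20
ad (Eve): min(20, 12, 15) = 12
ae (Eve): min(-12, 13) = -12
h (Bob): max(-20, 12, -12) = 12
Mid (Eve): min(-8, 18, -16, 12) = -16
start (Bob): max(-8, -16) = -8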